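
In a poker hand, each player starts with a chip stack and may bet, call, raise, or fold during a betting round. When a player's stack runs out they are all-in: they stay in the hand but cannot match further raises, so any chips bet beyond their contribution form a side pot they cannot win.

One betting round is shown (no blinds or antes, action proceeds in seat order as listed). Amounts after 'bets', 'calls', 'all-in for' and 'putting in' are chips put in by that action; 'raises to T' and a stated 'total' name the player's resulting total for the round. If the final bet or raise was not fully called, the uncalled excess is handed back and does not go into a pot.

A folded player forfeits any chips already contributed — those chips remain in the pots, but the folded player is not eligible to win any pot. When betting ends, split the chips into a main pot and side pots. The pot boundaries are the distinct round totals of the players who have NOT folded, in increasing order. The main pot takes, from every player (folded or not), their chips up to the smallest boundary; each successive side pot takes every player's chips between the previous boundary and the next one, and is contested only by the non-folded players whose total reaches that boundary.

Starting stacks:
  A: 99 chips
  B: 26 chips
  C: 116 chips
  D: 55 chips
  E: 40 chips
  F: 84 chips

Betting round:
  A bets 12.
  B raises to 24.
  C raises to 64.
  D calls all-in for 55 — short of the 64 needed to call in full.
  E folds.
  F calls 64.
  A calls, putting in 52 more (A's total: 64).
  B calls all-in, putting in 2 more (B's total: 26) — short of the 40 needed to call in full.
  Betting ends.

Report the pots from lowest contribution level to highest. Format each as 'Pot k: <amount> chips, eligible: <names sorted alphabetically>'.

Pot 1: 130 chips, eligible: A, B, C, D, F
Pot 2: 116 chips, eligible: A, C, D, F
Pot 3: 27 chips, eligible: A, C, F

Derivation:
Contributions: A=64, B=26, C=64, D=55, F=64
Folded: E
Pot levels (distinct totals of non-folded players): 26, 55, 64
Layer 1-26: 26 each from A, B, C, D, F = 26*5 = 130 chips; eligible A, B, C, D, F
Layer 27-55: 29 each from A, C, D, F = 29*4 = 116 chips; eligible A, C, D, F
Layer 56-64: 9 each from A, C, F = 9*3 = 27 chips; eligible A, C, F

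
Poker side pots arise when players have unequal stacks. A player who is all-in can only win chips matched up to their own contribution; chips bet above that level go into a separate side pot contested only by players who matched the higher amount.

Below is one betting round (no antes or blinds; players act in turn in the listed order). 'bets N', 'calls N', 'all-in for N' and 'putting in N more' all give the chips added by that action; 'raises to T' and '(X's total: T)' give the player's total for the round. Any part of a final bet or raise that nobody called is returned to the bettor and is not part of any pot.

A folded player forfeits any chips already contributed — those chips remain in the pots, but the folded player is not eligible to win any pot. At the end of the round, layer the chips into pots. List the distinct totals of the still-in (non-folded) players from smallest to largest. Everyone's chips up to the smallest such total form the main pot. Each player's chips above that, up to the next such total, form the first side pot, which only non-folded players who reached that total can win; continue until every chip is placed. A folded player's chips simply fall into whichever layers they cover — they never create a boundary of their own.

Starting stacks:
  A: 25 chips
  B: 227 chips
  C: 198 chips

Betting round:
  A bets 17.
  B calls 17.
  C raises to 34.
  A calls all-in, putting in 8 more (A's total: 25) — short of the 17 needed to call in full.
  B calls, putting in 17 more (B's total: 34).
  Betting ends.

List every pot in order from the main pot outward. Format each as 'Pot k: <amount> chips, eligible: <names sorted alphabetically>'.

Contributions: A=25, B=34, C=34
Pot levels (distinct totals of non-folded players): 25, 34
Layer 1-25: 25 each from A, B, C = 25*3 = 75 chips; eligible A, B, C
Layer 26-34: 9 each from B, C = 9*2 = 18 chips; eligible B, C

Pot 1: 75 chips, eligible: A, B, C
Pot 2: 18 chips, eligible: B, C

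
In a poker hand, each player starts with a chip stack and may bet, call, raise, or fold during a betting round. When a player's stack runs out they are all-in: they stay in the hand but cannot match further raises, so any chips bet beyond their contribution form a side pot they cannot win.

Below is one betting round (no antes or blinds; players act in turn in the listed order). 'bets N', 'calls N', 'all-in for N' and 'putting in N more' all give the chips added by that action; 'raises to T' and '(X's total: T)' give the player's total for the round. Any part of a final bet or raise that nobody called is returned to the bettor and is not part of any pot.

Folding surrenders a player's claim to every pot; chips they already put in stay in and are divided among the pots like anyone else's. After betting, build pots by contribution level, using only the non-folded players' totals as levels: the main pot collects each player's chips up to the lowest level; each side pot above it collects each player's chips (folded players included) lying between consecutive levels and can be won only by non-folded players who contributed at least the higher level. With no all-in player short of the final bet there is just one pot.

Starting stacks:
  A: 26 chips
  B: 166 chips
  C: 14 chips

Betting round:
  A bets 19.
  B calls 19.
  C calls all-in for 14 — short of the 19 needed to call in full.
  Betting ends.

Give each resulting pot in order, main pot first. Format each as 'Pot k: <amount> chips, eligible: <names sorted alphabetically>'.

Pot 1: 42 chips, eligible: A, B, C
Pot 2: 10 chips, eligible: A, B

Derivation:
Contributions: A=19, B=19, C=14
Pot levels (distinct totals of non-folded players): 14, 19
Layer 1-14: 14 each from A, B, C = 14*3 = 42 chips; eligible A, B, C
Layer 15-19: 5 each from A, B = 5*2 = 10 chips; eligible A, B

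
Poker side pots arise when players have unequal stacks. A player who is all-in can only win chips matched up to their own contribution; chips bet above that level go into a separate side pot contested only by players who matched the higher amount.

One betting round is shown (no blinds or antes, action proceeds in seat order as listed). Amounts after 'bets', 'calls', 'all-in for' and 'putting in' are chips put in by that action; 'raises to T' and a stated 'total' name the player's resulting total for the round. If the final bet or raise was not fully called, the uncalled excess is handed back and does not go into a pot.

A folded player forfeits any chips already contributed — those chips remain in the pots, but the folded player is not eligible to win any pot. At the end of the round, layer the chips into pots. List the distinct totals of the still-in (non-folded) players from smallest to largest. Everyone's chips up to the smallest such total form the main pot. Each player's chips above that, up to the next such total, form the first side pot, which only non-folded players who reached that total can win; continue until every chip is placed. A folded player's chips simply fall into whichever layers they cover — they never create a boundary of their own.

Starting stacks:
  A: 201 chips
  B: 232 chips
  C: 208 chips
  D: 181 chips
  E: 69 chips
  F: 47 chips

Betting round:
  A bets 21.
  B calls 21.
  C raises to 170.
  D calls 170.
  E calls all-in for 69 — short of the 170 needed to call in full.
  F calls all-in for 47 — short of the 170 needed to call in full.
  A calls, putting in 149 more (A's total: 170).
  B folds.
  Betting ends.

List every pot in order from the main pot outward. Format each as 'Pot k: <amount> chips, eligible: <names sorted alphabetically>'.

Contributions: A=170, B=21, C=170, D=170, E=69, F=47
Folded: B
Pot levels (distinct totals of non-folded players): 47, 69, 170
Layer 1-47: A 47 + B 21 + C 47 + D 47 + E 47 + F 47 = 256 chips; eligible A, C, D, E, F
Layer 48-69: 22 each from A, C, D, E = 22*4 = 88 chips; eligible A, C, D, E
Layer 70-170: 101 each from A, C, D = 101*3 = 303 chips; eligible A, C, D

Pot 1: 256 chips, eligible: A, C, D, E, F
Pot 2: 88 chips, eligible: A, C, D, E
Pot 3: 303 chips, eligible: A, C, D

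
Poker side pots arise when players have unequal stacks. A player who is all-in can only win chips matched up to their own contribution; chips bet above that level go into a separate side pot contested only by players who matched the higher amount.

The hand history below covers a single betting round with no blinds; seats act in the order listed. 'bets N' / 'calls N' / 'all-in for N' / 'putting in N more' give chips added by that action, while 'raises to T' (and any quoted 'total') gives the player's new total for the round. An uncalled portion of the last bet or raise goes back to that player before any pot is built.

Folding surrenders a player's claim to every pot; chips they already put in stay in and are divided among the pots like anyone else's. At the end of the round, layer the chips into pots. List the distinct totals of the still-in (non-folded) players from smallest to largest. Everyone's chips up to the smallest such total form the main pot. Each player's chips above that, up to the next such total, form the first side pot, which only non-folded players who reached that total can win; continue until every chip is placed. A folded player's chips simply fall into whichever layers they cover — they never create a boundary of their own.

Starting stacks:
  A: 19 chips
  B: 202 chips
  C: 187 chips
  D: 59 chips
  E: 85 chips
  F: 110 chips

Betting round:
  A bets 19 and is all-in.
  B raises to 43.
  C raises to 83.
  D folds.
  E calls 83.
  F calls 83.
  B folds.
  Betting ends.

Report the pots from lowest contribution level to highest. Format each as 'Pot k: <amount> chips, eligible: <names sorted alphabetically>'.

Contributions: A=19, B=43, C=83, E=83, F=83
Folded: B, D
Pot levels (distinct totals of non-folded players): 19, 83
Layer 1-19: 19 each from A, B, C, E, F = 19*5 = 95 chips; eligible A, C, E, F
Layer 20-83: B 24 + C 64 + E 64 + F 64 = 216 chips; eligible C, E, F

Pot 1: 95 chips, eligible: A, C, E, F
Pot 2: 216 chips, eligible: C, E, F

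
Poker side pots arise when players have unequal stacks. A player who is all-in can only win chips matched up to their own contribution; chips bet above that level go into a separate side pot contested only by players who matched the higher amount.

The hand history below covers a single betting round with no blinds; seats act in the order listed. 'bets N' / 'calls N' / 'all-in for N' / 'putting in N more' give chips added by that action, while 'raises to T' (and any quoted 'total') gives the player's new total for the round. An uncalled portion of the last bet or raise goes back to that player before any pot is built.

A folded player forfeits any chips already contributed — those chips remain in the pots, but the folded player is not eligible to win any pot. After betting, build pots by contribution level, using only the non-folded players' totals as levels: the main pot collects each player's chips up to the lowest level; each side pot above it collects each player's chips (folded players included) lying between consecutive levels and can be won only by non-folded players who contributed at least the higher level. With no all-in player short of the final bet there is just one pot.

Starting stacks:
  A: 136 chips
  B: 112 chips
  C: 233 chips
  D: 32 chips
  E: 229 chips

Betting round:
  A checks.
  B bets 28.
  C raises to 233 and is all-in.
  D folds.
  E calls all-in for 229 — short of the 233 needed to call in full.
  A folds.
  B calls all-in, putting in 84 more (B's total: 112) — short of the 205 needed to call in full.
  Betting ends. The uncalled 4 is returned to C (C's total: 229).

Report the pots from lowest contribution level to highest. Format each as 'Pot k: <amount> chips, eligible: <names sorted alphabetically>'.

Pot 1: 336 chips, eligible: B, C, E
Pot 2: 234 chips, eligible: C, E

Derivation:
Contributions (after 4 returned to C): B=112, C=229, E=229
Folded: A, D
Pot levels (distinct totals of non-folded players): 112, 229
Layer 1-112: 112 each from B, C, E = 112*3 = 336 chips; eligible B, C, E
Layer 113-229: 117 each from C, E = 117*2 = 234 chips; eligible C, E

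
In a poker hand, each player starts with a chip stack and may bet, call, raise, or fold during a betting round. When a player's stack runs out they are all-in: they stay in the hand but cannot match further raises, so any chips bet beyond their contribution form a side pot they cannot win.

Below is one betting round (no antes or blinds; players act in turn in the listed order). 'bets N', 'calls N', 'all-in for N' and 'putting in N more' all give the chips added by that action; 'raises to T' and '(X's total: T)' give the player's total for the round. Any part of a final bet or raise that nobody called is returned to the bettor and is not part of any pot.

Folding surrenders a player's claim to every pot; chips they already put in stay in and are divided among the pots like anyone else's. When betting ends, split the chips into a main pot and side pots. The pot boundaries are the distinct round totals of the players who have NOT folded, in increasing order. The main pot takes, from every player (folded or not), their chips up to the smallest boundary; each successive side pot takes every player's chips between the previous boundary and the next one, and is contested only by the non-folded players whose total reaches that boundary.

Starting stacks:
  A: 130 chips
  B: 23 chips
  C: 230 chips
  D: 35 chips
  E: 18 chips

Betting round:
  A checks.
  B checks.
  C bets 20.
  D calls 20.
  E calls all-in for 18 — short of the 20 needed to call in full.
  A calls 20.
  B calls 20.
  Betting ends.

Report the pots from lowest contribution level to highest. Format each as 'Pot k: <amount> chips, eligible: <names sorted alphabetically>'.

Pot 1: 90 chips, eligible: A, B, C, D, E
Pot 2: 8 chips, eligible: A, B, C, D

Derivation:
Contributions: A=20, B=20, C=20, D=20, E=18
Pot levels (distinct totals of non-folded players): 18, 20
Layer 1-18: 18 each from A, B, C, D, E = 18*5 = 90 chips; eligible A, B, C, D, E
Layer 19-20: 2 each from A, B, C, D = 2*4 = 8 chips; eligible A, B, C, D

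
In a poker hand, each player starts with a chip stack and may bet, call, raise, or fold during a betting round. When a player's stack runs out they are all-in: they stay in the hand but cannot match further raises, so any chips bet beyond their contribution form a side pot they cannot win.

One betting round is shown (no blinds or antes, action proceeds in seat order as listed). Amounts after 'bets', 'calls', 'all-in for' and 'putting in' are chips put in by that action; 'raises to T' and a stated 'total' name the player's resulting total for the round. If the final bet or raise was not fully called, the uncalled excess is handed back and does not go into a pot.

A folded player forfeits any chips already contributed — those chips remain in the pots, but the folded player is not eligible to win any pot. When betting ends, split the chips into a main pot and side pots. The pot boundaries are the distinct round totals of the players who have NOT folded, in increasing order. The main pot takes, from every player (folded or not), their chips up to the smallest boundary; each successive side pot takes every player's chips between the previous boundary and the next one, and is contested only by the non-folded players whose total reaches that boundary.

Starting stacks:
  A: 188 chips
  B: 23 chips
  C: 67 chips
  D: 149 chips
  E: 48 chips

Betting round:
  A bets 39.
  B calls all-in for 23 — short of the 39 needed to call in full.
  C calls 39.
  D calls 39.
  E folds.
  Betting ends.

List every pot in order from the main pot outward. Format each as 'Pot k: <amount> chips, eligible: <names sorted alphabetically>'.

Contributions: A=39, B=23, C=39, D=39
Folded: E
Pot levels (distinct totals of non-folded players): 23, 39
Layer 1-23: 23 each from A, B, C, D = 23*4 = 92 chips; eligible A, B, C, D
Layer 24-39: 16 each from A, C, D = 16*3 = 48 chips; eligible A, C, D

Pot 1: 92 chips, eligible: A, B, C, D
Pot 2: 48 chips, eligible: A, C, D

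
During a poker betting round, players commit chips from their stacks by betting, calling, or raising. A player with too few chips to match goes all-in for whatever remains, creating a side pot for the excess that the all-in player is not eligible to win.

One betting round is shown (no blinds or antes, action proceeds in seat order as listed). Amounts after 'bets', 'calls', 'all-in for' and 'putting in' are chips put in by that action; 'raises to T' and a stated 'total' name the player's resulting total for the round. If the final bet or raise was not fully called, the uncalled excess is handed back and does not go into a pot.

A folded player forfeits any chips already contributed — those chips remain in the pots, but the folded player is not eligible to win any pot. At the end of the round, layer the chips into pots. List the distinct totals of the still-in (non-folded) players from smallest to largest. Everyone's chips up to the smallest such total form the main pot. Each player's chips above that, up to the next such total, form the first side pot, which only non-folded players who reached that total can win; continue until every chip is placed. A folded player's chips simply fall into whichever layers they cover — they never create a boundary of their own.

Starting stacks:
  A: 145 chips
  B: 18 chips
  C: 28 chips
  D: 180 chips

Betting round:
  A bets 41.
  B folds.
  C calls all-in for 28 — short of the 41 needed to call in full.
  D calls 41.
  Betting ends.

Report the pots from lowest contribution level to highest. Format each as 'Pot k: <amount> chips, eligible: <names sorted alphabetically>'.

Pot 1: 84 chips, eligible: A, C, D
Pot 2: 26 chips, eligible: A, D

Derivation:
Contributions: A=41, C=28, D=41
Folded: B
Pot levels (distinct totals of non-folded players): 28, 41
Layer 1-28: 28 each from A, C, D = 28*3 = 84 chips; eligible A, C, D
Layer 29-41: 13 each from A, D = 13*2 = 26 chips; eligible A, D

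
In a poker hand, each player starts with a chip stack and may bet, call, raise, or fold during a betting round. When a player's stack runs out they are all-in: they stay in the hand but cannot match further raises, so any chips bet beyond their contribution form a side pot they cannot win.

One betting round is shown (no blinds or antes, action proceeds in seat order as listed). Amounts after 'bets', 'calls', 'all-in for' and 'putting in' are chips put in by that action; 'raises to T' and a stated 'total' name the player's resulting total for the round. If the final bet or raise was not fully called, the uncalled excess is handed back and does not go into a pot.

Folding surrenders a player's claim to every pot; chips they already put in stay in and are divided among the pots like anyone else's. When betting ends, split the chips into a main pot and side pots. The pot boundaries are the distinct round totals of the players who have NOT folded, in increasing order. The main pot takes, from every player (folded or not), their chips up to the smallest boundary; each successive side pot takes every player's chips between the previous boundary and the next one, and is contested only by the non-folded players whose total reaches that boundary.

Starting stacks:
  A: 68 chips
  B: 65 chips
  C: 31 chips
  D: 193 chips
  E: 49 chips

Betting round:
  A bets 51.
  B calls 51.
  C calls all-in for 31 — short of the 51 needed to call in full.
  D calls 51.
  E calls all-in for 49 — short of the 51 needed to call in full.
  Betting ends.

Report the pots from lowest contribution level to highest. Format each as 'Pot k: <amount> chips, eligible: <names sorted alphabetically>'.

Pot 1: 155 chips, eligible: A, B, C, D, E
Pot 2: 72 chips, eligible: A, B, D, E
Pot 3: 6 chips, eligible: A, B, D

Derivation:
Contributions: A=51, B=51, C=31, D=51, E=49
Pot levels (distinct totals of non-folded players): 31, 49, 51
Layer 1-31: 31 each from A, B, C, D, E = 31*5 = 155 chips; eligible A, B, C, D, E
Layer 32-49: 18 each from A, B, D, E = 18*4 = 72 chips; eligible A, B, D, E
Layer 50-51: 2 each from A, B, D = 2*3 = 6 chips; eligible A, B, D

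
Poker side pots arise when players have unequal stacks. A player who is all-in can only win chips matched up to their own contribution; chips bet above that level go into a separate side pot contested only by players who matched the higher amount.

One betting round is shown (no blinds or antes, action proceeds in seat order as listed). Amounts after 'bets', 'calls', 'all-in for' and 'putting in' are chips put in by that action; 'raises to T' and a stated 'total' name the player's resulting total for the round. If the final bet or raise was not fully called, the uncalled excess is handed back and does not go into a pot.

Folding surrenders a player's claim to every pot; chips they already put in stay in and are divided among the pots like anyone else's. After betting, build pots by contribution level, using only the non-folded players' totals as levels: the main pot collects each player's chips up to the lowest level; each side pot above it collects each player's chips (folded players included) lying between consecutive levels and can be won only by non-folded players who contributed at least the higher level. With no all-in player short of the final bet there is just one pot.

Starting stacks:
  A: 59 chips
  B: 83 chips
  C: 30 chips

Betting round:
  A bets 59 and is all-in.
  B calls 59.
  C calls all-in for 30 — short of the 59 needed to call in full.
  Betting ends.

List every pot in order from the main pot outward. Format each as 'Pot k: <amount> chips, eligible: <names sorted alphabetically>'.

Contributions: A=59, B=59, C=30
Pot levels (distinct totals of non-folded players): 30, 59
Layer 1-30: 30 each from A, B, C = 30*3 = 90 chips; eligible A, B, C
Layer 31-59: 29 each from A, B = 29*2 = 58 chips; eligible A, B

Pot 1: 90 chips, eligible: A, B, C
Pot 2: 58 chips, eligible: A, B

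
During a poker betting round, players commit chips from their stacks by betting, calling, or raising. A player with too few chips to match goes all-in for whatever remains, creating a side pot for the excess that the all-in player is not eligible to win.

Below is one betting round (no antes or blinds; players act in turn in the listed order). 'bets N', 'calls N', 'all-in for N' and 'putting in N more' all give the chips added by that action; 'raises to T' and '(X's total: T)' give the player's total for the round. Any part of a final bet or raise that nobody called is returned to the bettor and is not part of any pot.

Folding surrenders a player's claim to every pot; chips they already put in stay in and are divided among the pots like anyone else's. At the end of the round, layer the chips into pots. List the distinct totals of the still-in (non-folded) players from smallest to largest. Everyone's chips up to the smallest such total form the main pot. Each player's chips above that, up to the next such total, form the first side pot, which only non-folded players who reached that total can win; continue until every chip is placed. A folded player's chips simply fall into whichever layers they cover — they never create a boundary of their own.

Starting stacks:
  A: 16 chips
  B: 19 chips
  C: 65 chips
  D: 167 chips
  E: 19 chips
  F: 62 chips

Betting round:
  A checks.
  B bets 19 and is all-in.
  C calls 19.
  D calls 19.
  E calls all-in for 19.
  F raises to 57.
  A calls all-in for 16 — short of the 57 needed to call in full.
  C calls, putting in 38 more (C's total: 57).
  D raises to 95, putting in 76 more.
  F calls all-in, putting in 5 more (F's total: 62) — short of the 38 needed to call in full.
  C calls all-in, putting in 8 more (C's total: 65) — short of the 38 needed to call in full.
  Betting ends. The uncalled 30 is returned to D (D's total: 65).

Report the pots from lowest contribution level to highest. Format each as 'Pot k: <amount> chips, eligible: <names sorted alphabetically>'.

Contributions (after 30 returned to D): A=16, B=19, C=65, D=65, E=19, F=62
Pot levels (distinct totals of non-folded players): 16, 19, 62, 65
Layer 1-16: 16 each from A, B, C, D, E, F = 16*6 = 96 chips; eligible A, B, C, D, E, F
Layer 17-19: 3 each from B, C, D, E, F = 3*5 = 15 chips; eligible B, C, D, E, F
Layer 20-62: 43 each from C, D, F = 43*3 = 129 chips; eligible C, D, F
Layer 63-65: 3 each from C, D = 3*2 = 6 chips; eligible C, D

Pot 1: 96 chips, eligible: A, B, C, D, E, F
Pot 2: 15 chips, eligible: B, C, D, E, F
Pot 3: 129 chips, eligible: C, D, F
Pot 4: 6 chips, eligible: C, D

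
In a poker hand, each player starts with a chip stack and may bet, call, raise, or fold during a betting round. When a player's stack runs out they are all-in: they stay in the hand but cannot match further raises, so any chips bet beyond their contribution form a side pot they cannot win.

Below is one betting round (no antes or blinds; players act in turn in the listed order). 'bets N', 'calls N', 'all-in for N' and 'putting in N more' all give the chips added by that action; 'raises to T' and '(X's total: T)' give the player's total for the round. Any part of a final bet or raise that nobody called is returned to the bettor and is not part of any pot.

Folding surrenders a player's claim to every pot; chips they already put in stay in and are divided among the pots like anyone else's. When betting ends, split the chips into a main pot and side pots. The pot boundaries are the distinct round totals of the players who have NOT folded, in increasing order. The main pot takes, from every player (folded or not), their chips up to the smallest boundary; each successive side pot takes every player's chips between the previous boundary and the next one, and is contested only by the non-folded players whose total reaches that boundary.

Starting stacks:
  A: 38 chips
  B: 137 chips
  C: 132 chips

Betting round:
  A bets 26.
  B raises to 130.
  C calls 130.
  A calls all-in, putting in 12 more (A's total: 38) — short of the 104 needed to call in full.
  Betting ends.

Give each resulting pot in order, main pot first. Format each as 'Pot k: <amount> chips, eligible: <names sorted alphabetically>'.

Contributions: A=38, B=130, C=130
Pot levels (distinct totals of non-folded players): 38, 130
Layer 1-38: 38 each from A, B, C = 38*3 = 114 chips; eligible A, B, C
Layer 39-130: 92 each from B, C = 92*2 = 184 chips; eligible B, C

Pot 1: 114 chips, eligible: A, B, C
Pot 2: 184 chips, eligible: B, C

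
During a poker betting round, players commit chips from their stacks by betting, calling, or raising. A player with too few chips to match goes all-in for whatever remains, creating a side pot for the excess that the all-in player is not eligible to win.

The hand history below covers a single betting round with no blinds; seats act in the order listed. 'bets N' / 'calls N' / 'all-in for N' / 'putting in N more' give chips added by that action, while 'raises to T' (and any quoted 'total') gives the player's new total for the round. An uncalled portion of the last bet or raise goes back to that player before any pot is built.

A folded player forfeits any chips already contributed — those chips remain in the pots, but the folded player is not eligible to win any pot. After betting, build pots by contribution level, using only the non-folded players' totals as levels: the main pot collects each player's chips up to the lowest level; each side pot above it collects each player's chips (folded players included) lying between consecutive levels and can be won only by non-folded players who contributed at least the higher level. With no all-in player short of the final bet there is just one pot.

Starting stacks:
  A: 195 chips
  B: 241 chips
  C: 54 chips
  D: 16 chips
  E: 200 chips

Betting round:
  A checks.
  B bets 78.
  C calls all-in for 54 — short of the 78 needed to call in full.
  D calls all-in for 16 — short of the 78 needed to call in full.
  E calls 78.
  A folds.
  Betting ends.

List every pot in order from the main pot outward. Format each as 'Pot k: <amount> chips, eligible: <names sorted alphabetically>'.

Pot 1: 64 chips, eligible: B, C, D, E
Pot 2: 114 chips, eligible: B, C, E
Pot 3: 48 chips, eligible: B, E

Derivation:
Contributions: B=78, C=54, D=16, E=78
Folded: A
Pot levels (distinct totals of non-folded players): 16, 54, 78
Layer 1-16: 16 each from B, C, D, E = 16*4 = 64 chips; eligible B, C, D, E
Layer 17-54: 38 each from B, C, E = 38*3 = 114 chips; eligible B, C, E
Layer 55-78: 24 each from B, E = 24*2 = 48 chips; eligible B, E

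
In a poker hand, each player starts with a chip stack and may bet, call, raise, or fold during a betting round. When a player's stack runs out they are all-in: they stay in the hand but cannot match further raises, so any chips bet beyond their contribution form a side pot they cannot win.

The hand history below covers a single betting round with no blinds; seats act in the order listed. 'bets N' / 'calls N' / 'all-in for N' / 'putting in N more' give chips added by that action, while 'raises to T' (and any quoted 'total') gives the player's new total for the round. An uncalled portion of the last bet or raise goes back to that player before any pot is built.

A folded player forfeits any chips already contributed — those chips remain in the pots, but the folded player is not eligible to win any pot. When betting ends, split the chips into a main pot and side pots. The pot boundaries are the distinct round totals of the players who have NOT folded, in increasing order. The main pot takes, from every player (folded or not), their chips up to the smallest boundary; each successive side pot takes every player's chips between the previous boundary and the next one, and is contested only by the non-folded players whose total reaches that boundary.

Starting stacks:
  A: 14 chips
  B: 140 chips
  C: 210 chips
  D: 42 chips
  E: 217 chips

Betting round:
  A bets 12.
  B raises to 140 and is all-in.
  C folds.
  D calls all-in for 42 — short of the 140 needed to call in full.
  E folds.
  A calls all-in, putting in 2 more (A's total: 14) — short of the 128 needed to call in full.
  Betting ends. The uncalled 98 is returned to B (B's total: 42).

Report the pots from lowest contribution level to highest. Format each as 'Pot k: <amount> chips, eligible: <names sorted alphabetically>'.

Contributions (after 98 returned to B): A=14, B=42, D=42
Folded: C, E
Pot levels (distinct totals of non-folded players): 14, 42
Layer 1-14: 14 each from A, B, D = 14*3 = 42 chips; eligible A, B, D
Layer 15-42: 28 each from B, D = 28*2 = 56 chips; eligible B, D

Pot 1: 42 chips, eligible: A, B, D
Pot 2: 56 chips, eligible: B, D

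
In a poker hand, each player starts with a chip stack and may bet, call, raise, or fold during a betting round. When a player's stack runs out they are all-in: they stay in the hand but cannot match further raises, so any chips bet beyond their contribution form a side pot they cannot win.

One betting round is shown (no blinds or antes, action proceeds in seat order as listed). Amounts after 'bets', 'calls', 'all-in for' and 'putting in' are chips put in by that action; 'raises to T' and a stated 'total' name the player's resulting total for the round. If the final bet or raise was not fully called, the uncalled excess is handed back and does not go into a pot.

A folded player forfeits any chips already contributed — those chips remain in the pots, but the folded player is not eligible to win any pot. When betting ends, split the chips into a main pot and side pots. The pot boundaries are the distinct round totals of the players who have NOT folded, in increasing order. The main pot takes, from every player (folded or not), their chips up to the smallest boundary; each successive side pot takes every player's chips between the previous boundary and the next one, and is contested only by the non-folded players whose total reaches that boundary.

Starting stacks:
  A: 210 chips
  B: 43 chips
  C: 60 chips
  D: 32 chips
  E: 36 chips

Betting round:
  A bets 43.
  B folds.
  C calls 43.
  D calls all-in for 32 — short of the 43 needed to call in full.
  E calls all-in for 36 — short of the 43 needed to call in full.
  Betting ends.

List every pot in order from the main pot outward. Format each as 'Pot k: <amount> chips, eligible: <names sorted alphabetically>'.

Pot 1: 128 chips, eligible: A, C, D, E
Pot 2: 12 chips, eligible: A, C, E
Pot 3: 14 chips, eligible: A, C

Derivation:
Contributions: A=43, C=43, D=32, E=36
Folded: B
Pot levels (distinct totals of non-folded players): 32, 36, 43
Layer 1-32: 32 each from A, C, D, E = 32*4 = 128 chips; eligible A, C, D, E
Layer 33-36: 4 each from A, C, E = 4*3 = 12 chips; eligible A, C, E
Layer 37-43: 7 each from A, C = 7*2 = 14 chips; eligible A, C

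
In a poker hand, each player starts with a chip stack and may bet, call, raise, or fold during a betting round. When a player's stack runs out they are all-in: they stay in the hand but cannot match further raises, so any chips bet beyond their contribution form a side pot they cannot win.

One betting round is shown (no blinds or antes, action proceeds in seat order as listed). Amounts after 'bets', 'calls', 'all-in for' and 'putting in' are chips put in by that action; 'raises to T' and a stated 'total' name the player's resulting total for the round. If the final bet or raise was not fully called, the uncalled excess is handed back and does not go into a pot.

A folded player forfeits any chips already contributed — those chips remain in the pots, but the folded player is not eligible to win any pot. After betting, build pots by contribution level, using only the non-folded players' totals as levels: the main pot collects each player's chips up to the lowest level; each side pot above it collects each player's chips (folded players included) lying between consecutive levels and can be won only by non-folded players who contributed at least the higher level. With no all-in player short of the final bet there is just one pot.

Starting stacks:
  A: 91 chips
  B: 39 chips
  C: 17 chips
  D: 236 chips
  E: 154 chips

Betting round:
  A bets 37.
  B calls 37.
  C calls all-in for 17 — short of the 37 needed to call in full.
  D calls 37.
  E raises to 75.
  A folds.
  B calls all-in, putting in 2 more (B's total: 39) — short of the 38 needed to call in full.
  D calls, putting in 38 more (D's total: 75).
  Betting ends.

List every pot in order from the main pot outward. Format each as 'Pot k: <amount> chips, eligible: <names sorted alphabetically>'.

Pot 1: 85 chips, eligible: B, C, D, E
Pot 2: 86 chips, eligible: B, D, E
Pot 3: 72 chips, eligible: D, E

Derivation:
Contributions: A=37, B=39, C=17, D=75, E=75
Folded: A
Pot levels (distinct totals of non-folded players): 17, 39, 75
Layer 1-17: 17 each from A, B, C, D, E = 17*5 = 85 chips; eligible B, C, D, E
Layer 18-39: A 20 + B 22 + D 22 + E 22 = 86 chips; eligible B, D, E
Layer 40-75: 36 each from D, E = 36*2 = 72 chips; eligible D, E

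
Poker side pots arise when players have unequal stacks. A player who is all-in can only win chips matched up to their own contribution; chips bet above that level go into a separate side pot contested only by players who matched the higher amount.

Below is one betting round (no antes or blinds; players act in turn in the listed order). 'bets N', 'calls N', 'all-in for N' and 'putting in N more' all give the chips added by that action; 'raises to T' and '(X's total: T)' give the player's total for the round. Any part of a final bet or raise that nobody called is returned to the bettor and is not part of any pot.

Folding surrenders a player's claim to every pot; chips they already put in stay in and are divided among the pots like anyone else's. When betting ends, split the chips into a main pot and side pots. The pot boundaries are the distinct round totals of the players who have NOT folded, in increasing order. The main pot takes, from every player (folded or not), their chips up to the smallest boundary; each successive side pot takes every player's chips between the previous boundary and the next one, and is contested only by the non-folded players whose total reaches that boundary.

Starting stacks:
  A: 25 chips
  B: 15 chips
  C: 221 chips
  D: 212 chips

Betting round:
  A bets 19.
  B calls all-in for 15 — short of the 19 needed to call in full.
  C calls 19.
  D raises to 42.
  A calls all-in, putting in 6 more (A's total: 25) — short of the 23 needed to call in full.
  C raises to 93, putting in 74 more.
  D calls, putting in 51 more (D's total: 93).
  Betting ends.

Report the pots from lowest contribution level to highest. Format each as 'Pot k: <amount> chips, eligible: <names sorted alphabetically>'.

Pot 1: 60 chips, eligible: A, B, C, D
Pot 2: 30 chips, eligible: A, C, D
Pot 3: 136 chips, eligible: C, D

Derivation:
Contributions: A=25, B=15, C=93, D=93
Pot levels (distinct totals of non-folded players): 15, 25, 93
Layer 1-15: 15 each from A, B, C, D = 15*4 = 60 chips; eligible A, B, C, D
Layer 16-25: 10 each from A, C, D = 10*3 = 30 chips; eligible A, C, D
Layer 26-93: 68 each from C, D = 68*2 = 136 chips; eligible C, D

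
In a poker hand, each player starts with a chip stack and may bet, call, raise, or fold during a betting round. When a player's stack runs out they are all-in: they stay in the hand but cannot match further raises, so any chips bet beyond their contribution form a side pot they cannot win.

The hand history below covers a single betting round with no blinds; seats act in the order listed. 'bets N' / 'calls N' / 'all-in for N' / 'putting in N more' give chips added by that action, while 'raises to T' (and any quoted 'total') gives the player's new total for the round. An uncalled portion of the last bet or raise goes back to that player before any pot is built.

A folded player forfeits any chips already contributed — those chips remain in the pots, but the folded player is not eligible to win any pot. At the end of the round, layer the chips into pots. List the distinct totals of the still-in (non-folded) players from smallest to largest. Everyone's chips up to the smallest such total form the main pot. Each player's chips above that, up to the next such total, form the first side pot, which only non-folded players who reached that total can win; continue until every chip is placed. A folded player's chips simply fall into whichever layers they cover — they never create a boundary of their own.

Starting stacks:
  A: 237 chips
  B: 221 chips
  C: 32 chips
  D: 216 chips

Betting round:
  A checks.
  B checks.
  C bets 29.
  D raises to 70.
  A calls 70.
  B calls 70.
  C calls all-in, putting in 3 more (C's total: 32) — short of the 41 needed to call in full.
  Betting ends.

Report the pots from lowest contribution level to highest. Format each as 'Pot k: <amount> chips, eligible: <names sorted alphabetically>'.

Contributions: A=70, B=70, C=32, D=70
Pot levels (distinct totals of non-folded players): 32, 70
Layer 1-32: 32 each from A, B, C, D = 32*4 = 128 chips; eligible A, B, C, D
Layer 33-70: 38 each from A, B, D = 38*3 = 114 chips; eligible A, B, D

Pot 1: 128 chips, eligible: A, B, C, D
Pot 2: 114 chips, eligible: A, B, D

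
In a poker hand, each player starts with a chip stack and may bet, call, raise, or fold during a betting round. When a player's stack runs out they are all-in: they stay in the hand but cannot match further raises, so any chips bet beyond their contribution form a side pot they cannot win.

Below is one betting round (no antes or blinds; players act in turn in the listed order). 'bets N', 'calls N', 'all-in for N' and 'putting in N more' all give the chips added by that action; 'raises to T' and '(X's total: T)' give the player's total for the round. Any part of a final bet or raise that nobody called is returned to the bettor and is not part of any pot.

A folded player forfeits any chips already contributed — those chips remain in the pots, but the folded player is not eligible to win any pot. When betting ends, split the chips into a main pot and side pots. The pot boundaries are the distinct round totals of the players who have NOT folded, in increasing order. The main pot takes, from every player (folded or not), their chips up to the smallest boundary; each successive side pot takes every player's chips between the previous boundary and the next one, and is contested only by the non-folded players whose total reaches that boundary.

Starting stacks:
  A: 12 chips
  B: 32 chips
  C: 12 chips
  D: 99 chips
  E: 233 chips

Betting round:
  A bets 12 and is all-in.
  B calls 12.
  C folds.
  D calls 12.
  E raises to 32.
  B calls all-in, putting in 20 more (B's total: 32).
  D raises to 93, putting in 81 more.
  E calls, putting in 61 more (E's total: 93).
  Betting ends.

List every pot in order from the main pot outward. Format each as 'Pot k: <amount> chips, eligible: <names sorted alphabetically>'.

Contributions: A=12, B=32, D=93, E=93
Folded: C
Pot levels (distinct totals of non-folded players): 12, 32, 93
Layer 1-12: 12 each from A, B, D, E = 12*4 = 48 chips; eligible A, B, D, E
Layer 13-32: 20 each from B, D, E = 20*3 = 60 chips; eligible B, D, E
Layer 33-93: 61 each from D, E = 61*2 = 122 chips; eligible D, E

Pot 1: 48 chips, eligible: A, B, D, E
Pot 2: 60 chips, eligible: B, D, E
Pot 3: 122 chips, eligible: D, E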